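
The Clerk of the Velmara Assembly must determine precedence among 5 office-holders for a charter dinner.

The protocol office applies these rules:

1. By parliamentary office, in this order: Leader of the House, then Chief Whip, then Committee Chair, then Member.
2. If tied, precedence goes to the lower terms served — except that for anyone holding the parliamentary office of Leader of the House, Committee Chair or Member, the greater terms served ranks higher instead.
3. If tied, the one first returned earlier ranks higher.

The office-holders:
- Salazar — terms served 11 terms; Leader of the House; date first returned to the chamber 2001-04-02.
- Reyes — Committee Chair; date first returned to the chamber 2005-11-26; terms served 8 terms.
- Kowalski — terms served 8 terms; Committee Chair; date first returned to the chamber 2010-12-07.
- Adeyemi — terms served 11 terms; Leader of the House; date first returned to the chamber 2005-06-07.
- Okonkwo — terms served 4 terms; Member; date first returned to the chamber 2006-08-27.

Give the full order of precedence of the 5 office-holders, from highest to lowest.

Salazar, Adeyemi, Reyes, Kowalski, Okonkwo

By parliamentary office: Salazar and Adeyemi (Leader of the House); then Reyes and Kowalski (Committee Chair); then Okonkwo (Member).
Salazar and Adeyemi both have terms served 11 terms, so the next rule applies.
Among Salazar and Adeyemi, by date first returned to the chamber (earlier first): Salazar (2001-04-02) before Adeyemi (2005-06-07).
Reyes and Kowalski both have terms served 8 terms, so the next rule applies.
Among Reyes and Kowalski, by date first returned to the chamber (earlier first): Reyes (2005-11-26) before Kowalski (2010-12-07).
Full order: Salazar, Adeyemi, Reyes, Kowalski, Okonkwo.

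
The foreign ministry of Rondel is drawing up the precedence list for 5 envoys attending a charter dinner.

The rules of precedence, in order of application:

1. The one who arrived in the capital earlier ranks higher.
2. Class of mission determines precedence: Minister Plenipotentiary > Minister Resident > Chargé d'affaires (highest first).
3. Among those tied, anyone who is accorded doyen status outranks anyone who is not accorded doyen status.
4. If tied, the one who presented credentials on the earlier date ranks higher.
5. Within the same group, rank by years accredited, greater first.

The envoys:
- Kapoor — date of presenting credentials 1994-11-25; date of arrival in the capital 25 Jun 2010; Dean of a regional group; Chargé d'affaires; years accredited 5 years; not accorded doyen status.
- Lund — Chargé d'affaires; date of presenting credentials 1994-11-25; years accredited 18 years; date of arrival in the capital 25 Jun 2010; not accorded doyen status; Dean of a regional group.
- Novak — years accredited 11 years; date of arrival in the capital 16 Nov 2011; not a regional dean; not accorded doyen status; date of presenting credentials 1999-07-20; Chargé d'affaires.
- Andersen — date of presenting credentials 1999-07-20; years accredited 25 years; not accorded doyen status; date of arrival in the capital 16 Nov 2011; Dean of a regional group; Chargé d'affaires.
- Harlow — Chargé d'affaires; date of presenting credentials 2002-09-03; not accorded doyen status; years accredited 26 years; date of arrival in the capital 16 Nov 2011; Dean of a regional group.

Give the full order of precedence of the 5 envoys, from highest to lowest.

By date of arrival in the capital (earlier first): Lund and Kapoor (both 25 Jun 2010); then Andersen, Novak and Harlow (each 16 Nov 2011).
Lund and Kapoor are each Chargé d'affaires, so the next rule applies.
Lund and Kapoor are each not accorded doyen status, so the next rule applies.
Lund and Kapoor both have date of presenting credentials 1994-11-25, so the next rule applies.
Among Lund and Kapoor, by years accredited (higher first): Lund (18 years) before Kapoor (5 years).
Andersen, Novak and Harlow are each Chargé d'affaires, so the next rule applies.
Andersen, Novak and Harlow are each not accorded doyen status, so the next rule applies.
Among Andersen, Novak and Harlow, by date of presenting credentials (earlier first): Andersen and Novak (1999-07-20) before Harlow (2002-09-03).
Among Andersen and Novak, by years accredited (higher first): Andersen (25 years) before Novak (11 years).
Full order: Lund, Kapoor, Andersen, Novak, Harlow.

Lund, Kapoor, Andersen, Novak, Harlow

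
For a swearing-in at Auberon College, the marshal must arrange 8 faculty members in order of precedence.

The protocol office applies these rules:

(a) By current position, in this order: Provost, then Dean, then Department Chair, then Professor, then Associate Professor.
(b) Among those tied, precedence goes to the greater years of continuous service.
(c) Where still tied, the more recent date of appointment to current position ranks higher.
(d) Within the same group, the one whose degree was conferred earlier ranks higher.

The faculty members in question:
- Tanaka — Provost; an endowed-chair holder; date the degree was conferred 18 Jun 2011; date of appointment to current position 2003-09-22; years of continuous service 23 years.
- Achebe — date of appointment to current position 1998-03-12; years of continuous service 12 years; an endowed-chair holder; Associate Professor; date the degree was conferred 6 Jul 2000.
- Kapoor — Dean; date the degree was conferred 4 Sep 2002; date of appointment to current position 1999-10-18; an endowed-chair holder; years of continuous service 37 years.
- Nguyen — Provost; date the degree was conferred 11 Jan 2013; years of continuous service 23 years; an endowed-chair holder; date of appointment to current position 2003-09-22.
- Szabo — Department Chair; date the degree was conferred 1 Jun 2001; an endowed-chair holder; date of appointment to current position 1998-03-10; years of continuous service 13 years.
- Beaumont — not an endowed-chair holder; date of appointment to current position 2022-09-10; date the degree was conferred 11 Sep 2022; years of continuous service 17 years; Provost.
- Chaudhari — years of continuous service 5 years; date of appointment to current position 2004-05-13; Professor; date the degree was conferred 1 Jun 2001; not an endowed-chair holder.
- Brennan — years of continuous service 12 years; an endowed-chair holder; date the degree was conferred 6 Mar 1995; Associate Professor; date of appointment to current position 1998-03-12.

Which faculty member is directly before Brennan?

Chaudhari

By current position: Tanaka, Nguyen and Beaumont (Provost); then Kapoor (Dean); then Szabo (Department Chair); then Chaudhari (Professor); then Brennan and Achebe (Associate Professor).
Among Tanaka, Nguyen and Beaumont, by years of continuous service (higher first): Tanaka and Nguyen (23 years) before Beaumont (17 years).
Tanaka and Nguyen both have date of appointment to current position 2003-09-22, so the next rule applies.
Among Tanaka and Nguyen, by date the degree was conferred (earlier first): Tanaka (18 Jun 2011) before Nguyen (11 Jan 2013).
Brennan and Achebe both have years of continuous service 12 years, so the next rule applies.
Brennan and Achebe both have date of appointment to current position 1998-03-12, so the next rule applies.
Among Brennan and Achebe, by date the degree was conferred (earlier first): Brennan (6 Mar 1995) before Achebe (6 Jul 2000).
Order: Tanaka, Nguyen, Beaumont, Kapoor, Szabo, Chaudhari, Brennan, Achebe.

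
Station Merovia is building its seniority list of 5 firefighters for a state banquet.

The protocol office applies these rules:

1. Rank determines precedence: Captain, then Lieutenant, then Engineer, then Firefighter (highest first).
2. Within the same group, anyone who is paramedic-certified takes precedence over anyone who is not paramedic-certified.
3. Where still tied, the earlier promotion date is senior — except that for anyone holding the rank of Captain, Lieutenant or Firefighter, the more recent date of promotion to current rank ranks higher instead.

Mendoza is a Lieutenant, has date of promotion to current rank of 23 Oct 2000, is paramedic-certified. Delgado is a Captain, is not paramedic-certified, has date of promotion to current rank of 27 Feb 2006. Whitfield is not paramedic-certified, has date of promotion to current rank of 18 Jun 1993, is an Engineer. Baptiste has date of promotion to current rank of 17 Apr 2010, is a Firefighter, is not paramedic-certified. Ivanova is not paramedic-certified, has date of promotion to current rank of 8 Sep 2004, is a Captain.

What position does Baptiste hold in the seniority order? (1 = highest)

By rank: Delgado and Ivanova (Captain); then Mendoza (Lieutenant); then Whitfield (Engineer); then Baptiste (Firefighter).
Delgado and Ivanova are each not paramedic-certified, so the next rule applies.
Among Delgado and Ivanova, by date of promotion to current rank (later first) (reversed rule for this group): Delgado (27 Feb 2006) before Ivanova (8 Sep 2004).
Order: Delgado, Ivanova, Mendoza, Whitfield, Baptiste. So position 5.

5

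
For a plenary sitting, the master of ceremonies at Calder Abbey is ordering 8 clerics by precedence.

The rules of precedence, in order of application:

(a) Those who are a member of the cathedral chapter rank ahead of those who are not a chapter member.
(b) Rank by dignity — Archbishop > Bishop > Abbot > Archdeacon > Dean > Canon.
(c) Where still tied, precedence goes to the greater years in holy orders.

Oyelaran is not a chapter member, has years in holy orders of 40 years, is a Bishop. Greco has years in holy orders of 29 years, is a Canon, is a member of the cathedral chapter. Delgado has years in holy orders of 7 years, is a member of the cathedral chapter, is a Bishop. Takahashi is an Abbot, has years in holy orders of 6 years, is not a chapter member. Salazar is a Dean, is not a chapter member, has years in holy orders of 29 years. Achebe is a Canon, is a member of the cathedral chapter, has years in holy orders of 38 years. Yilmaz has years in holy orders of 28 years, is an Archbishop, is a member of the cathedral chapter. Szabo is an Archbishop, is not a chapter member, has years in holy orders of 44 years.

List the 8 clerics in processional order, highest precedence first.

By the first rule: Yilmaz, Delgado, Achebe and Greco (each a member of the cathedral chapter); then Szabo, Oyelaran, Takahashi and Salazar (each not a chapter member).
Among Yilmaz, Delgado, Achebe and Greco, by dignity: Yilmaz (Archbishop) before Delgado (Bishop) before Achebe and Greco (Canon).
Among Achebe and Greco, by years in holy orders (higher first): Achebe (38 years) before Greco (29 years).
Among Szabo, Oyelaran, Takahashi and Salazar, by dignity: Szabo (Archbishop) before Oyelaran (Bishop) before Takahashi (Abbot) before Salazar (Dean).
Full order: Yilmaz, Delgado, Achebe, Greco, Szabo, Oyelaran, Takahashi, Salazar.

Yilmaz, Delgado, Achebe, Greco, Szabo, Oyelaran, Takahashi, Salazar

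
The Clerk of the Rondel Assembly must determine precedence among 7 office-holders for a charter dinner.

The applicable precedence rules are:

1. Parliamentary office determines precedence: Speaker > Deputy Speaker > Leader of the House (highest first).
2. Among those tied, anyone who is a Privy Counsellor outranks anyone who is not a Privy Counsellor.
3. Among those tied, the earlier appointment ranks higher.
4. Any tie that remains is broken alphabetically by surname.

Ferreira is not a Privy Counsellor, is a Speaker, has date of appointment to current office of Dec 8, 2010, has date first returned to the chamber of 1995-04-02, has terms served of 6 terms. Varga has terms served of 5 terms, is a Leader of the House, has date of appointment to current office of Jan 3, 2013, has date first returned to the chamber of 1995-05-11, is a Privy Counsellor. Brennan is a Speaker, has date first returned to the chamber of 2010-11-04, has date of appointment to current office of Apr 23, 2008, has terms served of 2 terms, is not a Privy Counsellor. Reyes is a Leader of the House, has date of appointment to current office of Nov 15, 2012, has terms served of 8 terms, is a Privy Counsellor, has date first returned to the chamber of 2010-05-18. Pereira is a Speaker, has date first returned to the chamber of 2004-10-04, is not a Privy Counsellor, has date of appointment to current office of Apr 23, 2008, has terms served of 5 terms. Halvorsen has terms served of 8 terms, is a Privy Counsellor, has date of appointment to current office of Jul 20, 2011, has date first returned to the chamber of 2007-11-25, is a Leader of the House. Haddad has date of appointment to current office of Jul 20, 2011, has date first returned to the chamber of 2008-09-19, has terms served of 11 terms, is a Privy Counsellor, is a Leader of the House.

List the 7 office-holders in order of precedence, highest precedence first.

By parliamentary office: Brennan, Pereira and Ferreira (Speaker); then Haddad, Halvorsen, Reyes and Varga (Leader of the House).
Brennan, Pereira and Ferreira are each not a Privy Counsellor, so the next rule applies.
Among Brennan, Pereira and Ferreira, by date of appointment to current office (earlier first): Brennan and Pereira (Apr 23, 2008) before Ferreira (Dec 8, 2010).
Among Brennan and Pereira, alphabetically by surname: Brennan before Pereira.
Haddad, Halvorsen, Reyes and Varga are each a Privy Counsellor, so the next rule applies.
Among Haddad, Halvorsen, Reyes and Varga, by date of appointment to current office (earlier first): Haddad and Halvorsen (Jul 20, 2011) before Reyes (Nov 15, 2012) before Varga (Jan 3, 2013).
Among Haddad and Halvorsen, alphabetically by surname: Haddad before Halvorsen.
Full order: Brennan, Pereira, Ferreira, Haddad, Halvorsen, Reyes, Varga.

Brennan, Pereira, Ferreira, Haddad, Halvorsen, Reyes, Varga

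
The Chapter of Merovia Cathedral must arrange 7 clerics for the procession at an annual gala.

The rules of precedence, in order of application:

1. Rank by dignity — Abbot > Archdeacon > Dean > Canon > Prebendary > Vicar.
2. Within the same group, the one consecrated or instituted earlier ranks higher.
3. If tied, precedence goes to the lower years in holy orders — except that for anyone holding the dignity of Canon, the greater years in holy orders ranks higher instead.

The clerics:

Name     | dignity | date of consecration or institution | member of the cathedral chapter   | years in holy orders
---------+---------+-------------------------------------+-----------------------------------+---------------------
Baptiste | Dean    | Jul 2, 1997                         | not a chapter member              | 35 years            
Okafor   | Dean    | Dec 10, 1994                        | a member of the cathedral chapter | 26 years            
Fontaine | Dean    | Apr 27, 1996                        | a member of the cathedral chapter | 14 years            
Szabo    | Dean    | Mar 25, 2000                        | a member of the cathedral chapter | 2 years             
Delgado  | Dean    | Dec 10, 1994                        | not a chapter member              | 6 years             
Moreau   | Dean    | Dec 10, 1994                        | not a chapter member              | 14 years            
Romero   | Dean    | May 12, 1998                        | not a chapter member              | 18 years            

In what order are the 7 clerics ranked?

By dignity: Delgado, Moreau, Okafor, Fontaine, Baptiste, Romero and Szabo (Dean).
Among Delgado, Moreau, Okafor, Fontaine, Baptiste, Romero and Szabo, by date of consecration or institution (earlier first): Delgado, Moreau and Okafor (Dec 10, 1994) before Fontaine (Apr 27, 1996) before Baptiste (Jul 2, 1997) before Romero (May 12, 1998) before Szabo (Mar 25, 2000).
Among Delgado, Moreau and Okafor, by years in holy orders (lower first): Delgado (6 years) before Moreau (14 years) before Okafor (26 years).
Full order: Delgado, Moreau, Okafor, Fontaine, Baptiste, Romero, Szabo.

Delgado, Moreau, Okafor, Fontaine, Baptiste, Romero, Szabo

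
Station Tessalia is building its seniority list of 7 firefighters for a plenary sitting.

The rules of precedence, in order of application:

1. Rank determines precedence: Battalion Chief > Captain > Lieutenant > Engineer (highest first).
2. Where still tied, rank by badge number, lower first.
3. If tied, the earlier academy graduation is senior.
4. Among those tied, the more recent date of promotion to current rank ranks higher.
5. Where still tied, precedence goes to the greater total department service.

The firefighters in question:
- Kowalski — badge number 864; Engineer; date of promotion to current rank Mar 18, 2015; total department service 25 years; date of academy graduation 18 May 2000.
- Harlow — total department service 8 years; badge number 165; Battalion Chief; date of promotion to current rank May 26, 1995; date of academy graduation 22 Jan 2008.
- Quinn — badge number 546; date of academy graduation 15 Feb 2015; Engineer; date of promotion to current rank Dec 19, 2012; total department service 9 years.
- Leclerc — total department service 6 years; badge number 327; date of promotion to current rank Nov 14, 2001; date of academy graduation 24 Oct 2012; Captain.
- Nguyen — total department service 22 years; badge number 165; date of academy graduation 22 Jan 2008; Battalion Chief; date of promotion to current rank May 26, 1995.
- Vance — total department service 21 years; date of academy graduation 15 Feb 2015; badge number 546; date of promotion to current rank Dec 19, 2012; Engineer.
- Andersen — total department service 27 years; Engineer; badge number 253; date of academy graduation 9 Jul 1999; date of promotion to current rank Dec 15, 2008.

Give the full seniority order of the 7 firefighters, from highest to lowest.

Nguyen, Harlow, Leclerc, Andersen, Vance, Quinn, Kowalski

By rank: Nguyen and Harlow (Battalion Chief); then Leclerc (Captain); then Andersen, Vance, Quinn and Kowalski (Engineer).
Nguyen and Harlow both have badge number 165, so the next rule applies.
Nguyen and Harlow both have date of academy graduation 22 Jan 2008, so the next rule applies.
Nguyen and Harlow both have date of promotion to current rank May 26, 1995, so the next rule applies.
Among Nguyen and Harlow, by total department service (higher first): Nguyen (22 years) before Harlow (8 years).
Among Andersen, Vance, Quinn and Kowalski, by badge number (lower first): Andersen (253) before Vance and Quinn (546) before Kowalski (864).
Vance and Quinn both have date of academy graduation 15 Feb 2015, so the next rule applies.
Vance and Quinn both have date of promotion to current rank Dec 19, 2012, so the next rule applies.
Among Vance and Quinn, by total department service (higher first): Vance (21 years) before Quinn (9 years).
Full order: Nguyen, Harlow, Leclerc, Andersen, Vance, Quinn, Kowalski.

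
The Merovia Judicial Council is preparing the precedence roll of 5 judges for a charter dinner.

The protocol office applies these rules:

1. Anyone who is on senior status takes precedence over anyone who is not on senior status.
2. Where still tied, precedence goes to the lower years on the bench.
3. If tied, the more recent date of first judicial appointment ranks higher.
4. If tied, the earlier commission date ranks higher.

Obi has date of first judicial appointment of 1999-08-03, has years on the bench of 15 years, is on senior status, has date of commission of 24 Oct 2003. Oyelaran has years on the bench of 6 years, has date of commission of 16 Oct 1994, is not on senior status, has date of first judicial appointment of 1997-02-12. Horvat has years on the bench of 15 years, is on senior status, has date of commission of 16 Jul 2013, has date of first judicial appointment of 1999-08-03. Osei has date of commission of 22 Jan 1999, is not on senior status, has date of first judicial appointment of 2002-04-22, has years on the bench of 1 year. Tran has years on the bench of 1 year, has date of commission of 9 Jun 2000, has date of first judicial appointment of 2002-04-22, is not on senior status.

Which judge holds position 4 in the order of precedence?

By the first rule: Obi and Horvat (both on senior status); then Osei, Tran and Oyelaran (each not on senior status).
Obi and Horvat both have years on the bench 15 years, so the next rule applies.
Obi and Horvat both have date of first judicial appointment 1999-08-03, so the next rule applies.
Among Obi and Horvat, by date of commission (earlier first): Obi (24 Oct 2003) before Horvat (16 Jul 2013).
Among Osei, Tran and Oyelaran, by years on the bench (lower first): Osei and Tran (1 year) before Oyelaran (6 years).
Osei and Tran both have date of first judicial appointment 2002-04-22, so the next rule applies.
Among Osei and Tran, by date of commission (earlier first): Osei (22 Jan 1999) before Tran (9 Jun 2000).
Order: Obi, Horvat, Osei, Tran, Oyelaran.

Tran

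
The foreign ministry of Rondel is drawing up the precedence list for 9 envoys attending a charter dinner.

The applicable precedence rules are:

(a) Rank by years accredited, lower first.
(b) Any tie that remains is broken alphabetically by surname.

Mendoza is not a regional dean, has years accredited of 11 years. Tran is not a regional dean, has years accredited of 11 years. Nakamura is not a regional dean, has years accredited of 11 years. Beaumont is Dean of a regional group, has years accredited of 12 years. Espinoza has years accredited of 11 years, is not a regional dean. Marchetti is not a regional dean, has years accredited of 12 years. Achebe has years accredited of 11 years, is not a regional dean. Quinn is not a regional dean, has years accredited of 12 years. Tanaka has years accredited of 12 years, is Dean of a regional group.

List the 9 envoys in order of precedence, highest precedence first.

Achebe, Espinoza, Mendoza, Nakamura, Tran, Beaumont, Marchetti, Quinn, Tanaka

By years accredited (lower first): Achebe, Espinoza, Mendoza, Nakamura and Tran (each 11 years); then Beaumont, Marchetti, Quinn and Tanaka (each 12 years).
Among Achebe, Espinoza, Mendoza, Nakamura and Tran, alphabetically by surname: Achebe before Espinoza before Mendoza before Nakamura before Tran.
Among Beaumont, Marchetti, Quinn and Tanaka, alphabetically by surname: Beaumont before Marchetti before Quinn before Tanaka.
Full order: Achebe, Espinoza, Mendoza, Nakamura, Tran, Beaumont, Marchetti, Quinn, Tanaka.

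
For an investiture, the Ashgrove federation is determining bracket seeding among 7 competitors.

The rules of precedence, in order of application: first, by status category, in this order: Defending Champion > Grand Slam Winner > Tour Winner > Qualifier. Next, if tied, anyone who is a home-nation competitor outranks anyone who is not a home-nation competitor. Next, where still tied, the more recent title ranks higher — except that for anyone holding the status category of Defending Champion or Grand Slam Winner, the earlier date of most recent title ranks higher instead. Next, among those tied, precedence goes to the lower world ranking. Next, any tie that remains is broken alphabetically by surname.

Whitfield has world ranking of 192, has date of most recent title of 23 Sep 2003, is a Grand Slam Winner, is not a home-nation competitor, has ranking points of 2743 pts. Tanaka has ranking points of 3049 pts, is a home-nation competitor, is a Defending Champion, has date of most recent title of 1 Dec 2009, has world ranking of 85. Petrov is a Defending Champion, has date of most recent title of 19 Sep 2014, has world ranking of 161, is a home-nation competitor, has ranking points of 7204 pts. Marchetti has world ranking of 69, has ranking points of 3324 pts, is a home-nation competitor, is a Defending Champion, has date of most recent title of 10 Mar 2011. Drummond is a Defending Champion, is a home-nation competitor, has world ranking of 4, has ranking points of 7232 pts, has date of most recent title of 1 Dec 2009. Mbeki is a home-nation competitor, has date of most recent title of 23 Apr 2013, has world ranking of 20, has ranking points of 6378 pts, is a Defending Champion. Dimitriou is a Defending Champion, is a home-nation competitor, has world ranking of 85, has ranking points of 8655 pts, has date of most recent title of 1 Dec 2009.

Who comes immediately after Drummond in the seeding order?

By status category: Drummond, Dimitriou, Tanaka, Marchetti, Mbeki and Petrov (Defending Champion); then Whitfield (Grand Slam Winner).
Drummond, Dimitriou, Tanaka, Marchetti, Mbeki and Petrov are each a home-nation competitor, so the next rule applies.
Among Drummond, Dimitriou, Tanaka, Marchetti, Mbeki and Petrov, by date of most recent title (earlier first) (reversed rule for this group): Drummond, Dimitriou and Tanaka (1 Dec 2009) before Marchetti (10 Mar 2011) before Mbeki (23 Apr 2013) before Petrov (19 Sep 2014).
Among Drummond, Dimitriou and Tanaka, by world ranking (lower first): Drummond (4) before Dimitriou and Tanaka (85).
Among Dimitriou and Tanaka, alphabetically by surname: Dimitriou before Tanaka.
Order: Drummond, Dimitriou, Tanaka, Marchetti, Mbeki, Petrov, Whitfield.

Dimitriou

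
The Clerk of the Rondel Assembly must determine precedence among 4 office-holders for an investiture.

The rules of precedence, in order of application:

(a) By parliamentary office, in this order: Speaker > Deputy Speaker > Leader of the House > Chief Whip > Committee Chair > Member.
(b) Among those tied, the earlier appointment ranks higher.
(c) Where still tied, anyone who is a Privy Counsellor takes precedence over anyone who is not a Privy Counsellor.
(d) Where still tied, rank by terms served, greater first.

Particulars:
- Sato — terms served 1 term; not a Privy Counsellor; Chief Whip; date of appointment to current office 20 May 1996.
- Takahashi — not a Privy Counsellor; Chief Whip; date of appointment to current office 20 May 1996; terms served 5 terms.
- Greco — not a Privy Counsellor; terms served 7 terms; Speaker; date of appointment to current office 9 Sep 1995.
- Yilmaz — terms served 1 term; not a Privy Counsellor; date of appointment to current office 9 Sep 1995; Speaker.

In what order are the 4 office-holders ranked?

By parliamentary office: Greco and Yilmaz (Speaker); then Takahashi and Sato (Chief Whip).
Greco and Yilmaz both have date of appointment to current office 9 Sep 1995, so the next rule applies.
Greco and Yilmaz are each not a Privy Counsellor, so the next rule applies.
Among Greco and Yilmaz, by terms served (higher first): Greco (7 terms) before Yilmaz (1 term).
Takahashi and Sato both have date of appointment to current office 20 May 1996, so the next rule applies.
Takahashi and Sato are each not a Privy Counsellor, so the next rule applies.
Among Takahashi and Sato, by terms served (higher first): Takahashi (5 terms) before Sato (1 term).
Full order: Greco, Yilmaz, Takahashi, Sato.

Greco, Yilmaz, Takahashi, Sato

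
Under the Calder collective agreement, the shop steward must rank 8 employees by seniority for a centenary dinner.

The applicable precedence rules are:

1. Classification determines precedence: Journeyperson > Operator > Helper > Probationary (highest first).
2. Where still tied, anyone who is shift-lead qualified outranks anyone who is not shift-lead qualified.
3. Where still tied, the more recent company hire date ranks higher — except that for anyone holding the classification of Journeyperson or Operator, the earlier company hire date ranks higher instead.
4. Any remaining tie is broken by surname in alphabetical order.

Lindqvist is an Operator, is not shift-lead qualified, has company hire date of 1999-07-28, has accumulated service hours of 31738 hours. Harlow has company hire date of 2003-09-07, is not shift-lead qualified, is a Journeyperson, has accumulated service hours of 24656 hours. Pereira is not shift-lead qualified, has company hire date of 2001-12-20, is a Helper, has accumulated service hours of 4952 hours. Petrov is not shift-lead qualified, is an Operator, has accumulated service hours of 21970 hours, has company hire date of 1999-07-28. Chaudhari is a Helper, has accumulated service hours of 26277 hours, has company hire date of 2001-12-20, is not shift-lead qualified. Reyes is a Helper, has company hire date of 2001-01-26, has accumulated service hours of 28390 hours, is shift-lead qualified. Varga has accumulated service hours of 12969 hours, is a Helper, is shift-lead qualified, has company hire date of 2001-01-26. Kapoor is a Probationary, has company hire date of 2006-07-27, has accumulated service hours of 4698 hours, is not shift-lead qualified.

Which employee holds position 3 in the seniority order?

By classification: Harlow (Journeyperson); then Lindqvist and Petrov (Operator); then Reyes, Varga, Chaudhari and Pereira (Helper); then Kapoor (Probationary).
Lindqvist and Petrov are each not shift-lead qualified, so the next rule applies.
Lindqvist and Petrov both have company hire date 1999-07-28, so the next rule applies.
Among Lindqvist and Petrov, alphabetically by surname: Lindqvist before Petrov.
Among Reyes, Varga, Chaudhari and Pereira, shift-lead qualified before not shift-lead qualified: Reyes and Varga (shift-lead qualified) before Chaudhari and Pereira (not shift-lead qualified).
Reyes and Varga both have company hire date 2001-01-26, so the next rule applies.
Among Reyes and Varga, alphabetically by surname: Reyes before Varga.
Chaudhari and Pereira both have company hire date 2001-12-20, so the next rule applies.
Among Chaudhari and Pereira, alphabetically by surname: Chaudhari before Pereira.
Order: Harlow, Lindqvist, Petrov, Reyes, Varga, Chaudhari, Pereira, Kapoor.

Petrov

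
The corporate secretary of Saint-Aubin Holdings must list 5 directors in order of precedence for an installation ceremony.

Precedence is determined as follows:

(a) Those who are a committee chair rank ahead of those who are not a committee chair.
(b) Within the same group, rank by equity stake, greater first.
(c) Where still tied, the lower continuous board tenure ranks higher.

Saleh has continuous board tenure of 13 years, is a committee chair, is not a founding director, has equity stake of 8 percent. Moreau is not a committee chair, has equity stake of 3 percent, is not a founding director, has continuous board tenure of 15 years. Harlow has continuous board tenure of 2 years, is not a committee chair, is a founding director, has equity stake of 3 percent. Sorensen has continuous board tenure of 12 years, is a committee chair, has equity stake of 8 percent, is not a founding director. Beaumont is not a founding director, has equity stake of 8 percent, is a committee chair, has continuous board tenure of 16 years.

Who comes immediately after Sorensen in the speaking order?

Saleh

By the first rule: Sorensen, Saleh and Beaumont (each a committee chair); then Harlow and Moreau (both not a committee chair).
Sorensen, Saleh and Beaumont all have equity stake 8 percent, so the next rule applies.
Among Sorensen, Saleh and Beaumont, by continuous board tenure (lower first): Sorensen (12 years) before Saleh (13 years) before Beaumont (16 years).
Harlow and Moreau both have equity stake 3 percent, so the next rule applies.
Among Harlow and Moreau, by continuous board tenure (lower first): Harlow (2 years) before Moreau (15 years).
Order: Sorensen, Saleh, Beaumont, Harlow, Moreau.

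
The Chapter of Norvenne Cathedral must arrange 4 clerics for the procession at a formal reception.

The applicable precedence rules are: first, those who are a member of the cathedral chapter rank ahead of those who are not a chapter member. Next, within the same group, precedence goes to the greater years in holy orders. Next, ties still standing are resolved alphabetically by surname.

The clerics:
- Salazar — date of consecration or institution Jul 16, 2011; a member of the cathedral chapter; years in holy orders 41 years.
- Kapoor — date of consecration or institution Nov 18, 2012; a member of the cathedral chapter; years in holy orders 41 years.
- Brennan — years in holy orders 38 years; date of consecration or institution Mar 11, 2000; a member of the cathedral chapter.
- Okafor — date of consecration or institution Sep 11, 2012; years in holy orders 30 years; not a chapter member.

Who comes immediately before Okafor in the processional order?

Brennan

By the first rule: Kapoor, Salazar and Brennan (each a member of the cathedral chapter); then Okafor (not a chapter member).
Among Kapoor, Salazar and Brennan, by years in holy orders (higher first): Kapoor and Salazar (41 years) before Brennan (38 years).
Among Kapoor and Salazar, alphabetically by surname: Kapoor before Salazar.
Order: Kapoor, Salazar, Brennan, Okafor.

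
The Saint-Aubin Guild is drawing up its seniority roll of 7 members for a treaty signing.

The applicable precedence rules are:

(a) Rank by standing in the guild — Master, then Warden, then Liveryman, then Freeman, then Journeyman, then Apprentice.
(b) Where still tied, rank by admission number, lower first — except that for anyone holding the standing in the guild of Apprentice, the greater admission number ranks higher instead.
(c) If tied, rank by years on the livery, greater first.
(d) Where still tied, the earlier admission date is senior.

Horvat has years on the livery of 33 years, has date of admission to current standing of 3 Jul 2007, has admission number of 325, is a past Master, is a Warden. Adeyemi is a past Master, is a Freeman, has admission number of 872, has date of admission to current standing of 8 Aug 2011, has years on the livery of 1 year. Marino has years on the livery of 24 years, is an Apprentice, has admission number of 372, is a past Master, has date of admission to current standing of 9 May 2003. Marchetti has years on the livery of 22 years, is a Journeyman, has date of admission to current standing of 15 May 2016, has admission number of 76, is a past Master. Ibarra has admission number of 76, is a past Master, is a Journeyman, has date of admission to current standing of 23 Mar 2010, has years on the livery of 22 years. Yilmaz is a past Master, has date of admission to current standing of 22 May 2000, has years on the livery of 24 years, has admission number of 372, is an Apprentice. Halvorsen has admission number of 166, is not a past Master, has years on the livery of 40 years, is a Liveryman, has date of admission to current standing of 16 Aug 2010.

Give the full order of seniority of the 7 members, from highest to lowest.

By standing in the guild: Horvat (Warden); then Halvorsen (Liveryman); then Adeyemi (Freeman); then Ibarra and Marchetti (Journeyman); then Yilmaz and Marino (Apprentice).
Ibarra and Marchetti both have admission number 76, so the next rule applies.
Ibarra and Marchetti both have years on the livery 22 years, so the next rule applies.
Among Ibarra and Marchetti, by date of admission to current standing (earlier first): Ibarra (23 Mar 2010) before Marchetti (15 May 2016).
Yilmaz and Marino both have admission number 372, so the next rule applies.
Yilmaz and Marino both have years on the livery 24 years, so the next rule applies.
Among Yilmaz and Marino, by date of admission to current standing (earlier first): Yilmaz (22 May 2000) before Marino (9 May 2003).
Full order: Horvat, Halvorsen, Adeyemi, Ibarra, Marchetti, Yilmaz, Marino.

Horvat, Halvorsen, Adeyemi, Ibarra, Marchetti, Yilmaz, Marino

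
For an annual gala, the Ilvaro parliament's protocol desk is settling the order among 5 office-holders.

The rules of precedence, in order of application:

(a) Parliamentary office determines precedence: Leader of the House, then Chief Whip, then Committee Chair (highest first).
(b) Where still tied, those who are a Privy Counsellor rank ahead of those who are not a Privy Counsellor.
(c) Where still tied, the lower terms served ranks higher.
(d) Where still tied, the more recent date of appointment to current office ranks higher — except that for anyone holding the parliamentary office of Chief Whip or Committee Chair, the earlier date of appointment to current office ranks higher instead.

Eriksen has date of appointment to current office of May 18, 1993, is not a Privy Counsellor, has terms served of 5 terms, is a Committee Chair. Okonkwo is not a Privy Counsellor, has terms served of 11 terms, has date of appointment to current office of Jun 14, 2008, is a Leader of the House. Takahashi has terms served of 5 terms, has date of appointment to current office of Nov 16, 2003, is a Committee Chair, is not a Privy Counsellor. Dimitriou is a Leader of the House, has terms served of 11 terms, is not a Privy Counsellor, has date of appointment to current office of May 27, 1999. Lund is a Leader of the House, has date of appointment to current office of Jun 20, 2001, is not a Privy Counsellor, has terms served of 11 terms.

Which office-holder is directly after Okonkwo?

By parliamentary office: Okonkwo, Lund and Dimitriou (Leader of the House); then Eriksen and Takahashi (Committee Chair).
Okonkwo, Lund and Dimitriou are each not a Privy Counsellor, so the next rule applies.
Okonkwo, Lund and Dimitriou all have terms served 11 terms, so the next rule applies.
Among Okonkwo, Lund and Dimitriou, by date of appointment to current office (later first): Okonkwo (Jun 14, 2008) before Lund (Jun 20, 2001) before Dimitriou (May 27, 1999).
Eriksen and Takahashi are each not a Privy Counsellor, so the next rule applies.
Eriksen and Takahashi both have terms served 5 terms, so the next rule applies.
Among Eriksen and Takahashi, by date of appointment to current office (earlier first) (reversed rule for this group): Eriksen (May 18, 1993) before Takahashi (Nov 16, 2003).
Order: Okonkwo, Lund, Dimitriou, Eriksen, Takahashi.

Lund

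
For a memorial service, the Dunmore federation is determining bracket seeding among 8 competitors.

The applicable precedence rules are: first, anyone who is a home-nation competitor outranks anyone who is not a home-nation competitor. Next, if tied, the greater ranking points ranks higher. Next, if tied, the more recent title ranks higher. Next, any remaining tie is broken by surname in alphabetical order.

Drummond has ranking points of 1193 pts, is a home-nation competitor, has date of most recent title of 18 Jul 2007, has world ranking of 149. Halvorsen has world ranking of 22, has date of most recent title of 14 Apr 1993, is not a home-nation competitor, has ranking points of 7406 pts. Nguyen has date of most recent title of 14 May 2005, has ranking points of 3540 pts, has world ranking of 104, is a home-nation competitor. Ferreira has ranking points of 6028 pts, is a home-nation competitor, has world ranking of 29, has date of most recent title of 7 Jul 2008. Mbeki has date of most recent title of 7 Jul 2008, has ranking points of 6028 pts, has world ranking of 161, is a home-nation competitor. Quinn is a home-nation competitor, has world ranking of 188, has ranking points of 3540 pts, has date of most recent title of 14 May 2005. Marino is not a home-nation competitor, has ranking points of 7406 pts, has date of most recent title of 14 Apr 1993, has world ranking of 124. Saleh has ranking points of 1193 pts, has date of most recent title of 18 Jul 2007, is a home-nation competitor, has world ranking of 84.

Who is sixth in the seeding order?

By the first rule: Ferreira, Mbeki, Nguyen, Quinn, Drummond and Saleh (each a home-nation competitor); then Halvorsen and Marino (both not a home-nation competitor).
Among Ferreira, Mbeki, Nguyen, Quinn, Drummond and Saleh, by ranking points (higher first): Ferreira and Mbeki (6028 pts) before Nguyen and Quinn (3540 pts) before Drummond and Saleh (1193 pts).
Ferreira and Mbeki both have date of most recent title 7 Jul 2008, so the next rule applies.
Among Ferreira and Mbeki, alphabetically by surname: Ferreira before Mbeki.
Nguyen and Quinn both have date of most recent title 14 May 2005, so the next rule applies.
Among Nguyen and Quinn, alphabetically by surname: Nguyen before Quinn.
Drummond and Saleh both have date of most recent title 18 Jul 2007, so the next rule applies.
Among Drummond and Saleh, alphabetically by surname: Drummond before Saleh.
Halvorsen and Marino both have ranking points 7406 pts, so the next rule applies.
Halvorsen and Marino both have date of most recent title 14 Apr 1993, so the next rule applies.
Among Halvorsen and Marino, alphabetically by surname: Halvorsen before Marino.
Order: Ferreira, Mbeki, Nguyen, Quinn, Drummond, Saleh, Halvorsen, Marino.

Saleh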